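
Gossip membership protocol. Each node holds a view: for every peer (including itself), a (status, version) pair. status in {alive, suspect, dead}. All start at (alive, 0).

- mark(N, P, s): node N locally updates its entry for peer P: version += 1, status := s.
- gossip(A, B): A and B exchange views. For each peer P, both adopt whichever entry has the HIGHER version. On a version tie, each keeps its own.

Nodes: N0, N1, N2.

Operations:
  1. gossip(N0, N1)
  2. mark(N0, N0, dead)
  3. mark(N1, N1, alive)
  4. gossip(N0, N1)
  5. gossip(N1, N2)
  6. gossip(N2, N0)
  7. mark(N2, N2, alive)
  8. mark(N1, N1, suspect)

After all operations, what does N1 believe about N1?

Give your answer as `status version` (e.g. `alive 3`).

Answer: suspect 2

Derivation:
Op 1: gossip N0<->N1 -> N0.N0=(alive,v0) N0.N1=(alive,v0) N0.N2=(alive,v0) | N1.N0=(alive,v0) N1.N1=(alive,v0) N1.N2=(alive,v0)
Op 2: N0 marks N0=dead -> (dead,v1)
Op 3: N1 marks N1=alive -> (alive,v1)
Op 4: gossip N0<->N1 -> N0.N0=(dead,v1) N0.N1=(alive,v1) N0.N2=(alive,v0) | N1.N0=(dead,v1) N1.N1=(alive,v1) N1.N2=(alive,v0)
Op 5: gossip N1<->N2 -> N1.N0=(dead,v1) N1.N1=(alive,v1) N1.N2=(alive,v0) | N2.N0=(dead,v1) N2.N1=(alive,v1) N2.N2=(alive,v0)
Op 6: gossip N2<->N0 -> N2.N0=(dead,v1) N2.N1=(alive,v1) N2.N2=(alive,v0) | N0.N0=(dead,v1) N0.N1=(alive,v1) N0.N2=(alive,v0)
Op 7: N2 marks N2=alive -> (alive,v1)
Op 8: N1 marks N1=suspect -> (suspect,v2)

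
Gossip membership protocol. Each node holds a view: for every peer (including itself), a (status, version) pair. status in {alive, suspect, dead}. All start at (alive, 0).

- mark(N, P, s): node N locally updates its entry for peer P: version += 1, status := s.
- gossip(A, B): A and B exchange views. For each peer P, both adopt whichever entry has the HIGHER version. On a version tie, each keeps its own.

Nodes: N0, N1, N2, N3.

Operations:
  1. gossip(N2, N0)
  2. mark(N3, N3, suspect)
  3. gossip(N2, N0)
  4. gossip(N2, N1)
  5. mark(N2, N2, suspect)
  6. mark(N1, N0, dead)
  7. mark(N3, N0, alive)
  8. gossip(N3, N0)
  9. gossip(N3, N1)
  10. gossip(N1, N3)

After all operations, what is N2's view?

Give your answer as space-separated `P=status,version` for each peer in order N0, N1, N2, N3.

Answer: N0=alive,0 N1=alive,0 N2=suspect,1 N3=alive,0

Derivation:
Op 1: gossip N2<->N0 -> N2.N0=(alive,v0) N2.N1=(alive,v0) N2.N2=(alive,v0) N2.N3=(alive,v0) | N0.N0=(alive,v0) N0.N1=(alive,v0) N0.N2=(alive,v0) N0.N3=(alive,v0)
Op 2: N3 marks N3=suspect -> (suspect,v1)
Op 3: gossip N2<->N0 -> N2.N0=(alive,v0) N2.N1=(alive,v0) N2.N2=(alive,v0) N2.N3=(alive,v0) | N0.N0=(alive,v0) N0.N1=(alive,v0) N0.N2=(alive,v0) N0.N3=(alive,v0)
Op 4: gossip N2<->N1 -> N2.N0=(alive,v0) N2.N1=(alive,v0) N2.N2=(alive,v0) N2.N3=(alive,v0) | N1.N0=(alive,v0) N1.N1=(alive,v0) N1.N2=(alive,v0) N1.N3=(alive,v0)
Op 5: N2 marks N2=suspect -> (suspect,v1)
Op 6: N1 marks N0=dead -> (dead,v1)
Op 7: N3 marks N0=alive -> (alive,v1)
Op 8: gossip N3<->N0 -> N3.N0=(alive,v1) N3.N1=(alive,v0) N3.N2=(alive,v0) N3.N3=(suspect,v1) | N0.N0=(alive,v1) N0.N1=(alive,v0) N0.N2=(alive,v0) N0.N3=(suspect,v1)
Op 9: gossip N3<->N1 -> N3.N0=(alive,v1) N3.N1=(alive,v0) N3.N2=(alive,v0) N3.N3=(suspect,v1) | N1.N0=(dead,v1) N1.N1=(alive,v0) N1.N2=(alive,v0) N1.N3=(suspect,v1)
Op 10: gossip N1<->N3 -> N1.N0=(dead,v1) N1.N1=(alive,v0) N1.N2=(alive,v0) N1.N3=(suspect,v1) | N3.N0=(alive,v1) N3.N1=(alive,v0) N3.N2=(alive,v0) N3.N3=(suspect,v1)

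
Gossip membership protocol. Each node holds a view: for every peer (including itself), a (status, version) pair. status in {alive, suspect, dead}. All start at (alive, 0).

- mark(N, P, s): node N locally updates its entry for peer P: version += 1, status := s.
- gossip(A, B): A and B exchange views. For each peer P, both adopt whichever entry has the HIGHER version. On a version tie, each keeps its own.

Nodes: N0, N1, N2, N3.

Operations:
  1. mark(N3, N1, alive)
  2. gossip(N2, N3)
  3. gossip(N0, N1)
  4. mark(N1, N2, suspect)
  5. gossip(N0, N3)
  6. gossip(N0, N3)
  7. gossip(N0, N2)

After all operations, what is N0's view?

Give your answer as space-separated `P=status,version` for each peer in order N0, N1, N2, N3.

Answer: N0=alive,0 N1=alive,1 N2=alive,0 N3=alive,0

Derivation:
Op 1: N3 marks N1=alive -> (alive,v1)
Op 2: gossip N2<->N3 -> N2.N0=(alive,v0) N2.N1=(alive,v1) N2.N2=(alive,v0) N2.N3=(alive,v0) | N3.N0=(alive,v0) N3.N1=(alive,v1) N3.N2=(alive,v0) N3.N3=(alive,v0)
Op 3: gossip N0<->N1 -> N0.N0=(alive,v0) N0.N1=(alive,v0) N0.N2=(alive,v0) N0.N3=(alive,v0) | N1.N0=(alive,v0) N1.N1=(alive,v0) N1.N2=(alive,v0) N1.N3=(alive,v0)
Op 4: N1 marks N2=suspect -> (suspect,v1)
Op 5: gossip N0<->N3 -> N0.N0=(alive,v0) N0.N1=(alive,v1) N0.N2=(alive,v0) N0.N3=(alive,v0) | N3.N0=(alive,v0) N3.N1=(alive,v1) N3.N2=(alive,v0) N3.N3=(alive,v0)
Op 6: gossip N0<->N3 -> N0.N0=(alive,v0) N0.N1=(alive,v1) N0.N2=(alive,v0) N0.N3=(alive,v0) | N3.N0=(alive,v0) N3.N1=(alive,v1) N3.N2=(alive,v0) N3.N3=(alive,v0)
Op 7: gossip N0<->N2 -> N0.N0=(alive,v0) N0.N1=(alive,v1) N0.N2=(alive,v0) N0.N3=(alive,v0) | N2.N0=(alive,v0) N2.N1=(alive,v1) N2.N2=(alive,v0) N2.N3=(alive,v0)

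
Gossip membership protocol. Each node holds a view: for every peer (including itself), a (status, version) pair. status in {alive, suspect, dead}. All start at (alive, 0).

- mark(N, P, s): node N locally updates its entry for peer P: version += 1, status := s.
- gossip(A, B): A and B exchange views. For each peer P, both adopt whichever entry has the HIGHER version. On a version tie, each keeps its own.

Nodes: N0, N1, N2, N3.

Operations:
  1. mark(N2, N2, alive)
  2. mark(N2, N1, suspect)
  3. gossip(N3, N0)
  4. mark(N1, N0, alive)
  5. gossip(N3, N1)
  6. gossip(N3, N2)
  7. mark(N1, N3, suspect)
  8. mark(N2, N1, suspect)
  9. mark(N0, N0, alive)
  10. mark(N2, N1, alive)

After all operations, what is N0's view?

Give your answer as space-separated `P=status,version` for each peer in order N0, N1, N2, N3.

Op 1: N2 marks N2=alive -> (alive,v1)
Op 2: N2 marks N1=suspect -> (suspect,v1)
Op 3: gossip N3<->N0 -> N3.N0=(alive,v0) N3.N1=(alive,v0) N3.N2=(alive,v0) N3.N3=(alive,v0) | N0.N0=(alive,v0) N0.N1=(alive,v0) N0.N2=(alive,v0) N0.N3=(alive,v0)
Op 4: N1 marks N0=alive -> (alive,v1)
Op 5: gossip N3<->N1 -> N3.N0=(alive,v1) N3.N1=(alive,v0) N3.N2=(alive,v0) N3.N3=(alive,v0) | N1.N0=(alive,v1) N1.N1=(alive,v0) N1.N2=(alive,v0) N1.N3=(alive,v0)
Op 6: gossip N3<->N2 -> N3.N0=(alive,v1) N3.N1=(suspect,v1) N3.N2=(alive,v1) N3.N3=(alive,v0) | N2.N0=(alive,v1) N2.N1=(suspect,v1) N2.N2=(alive,v1) N2.N3=(alive,v0)
Op 7: N1 marks N3=suspect -> (suspect,v1)
Op 8: N2 marks N1=suspect -> (suspect,v2)
Op 9: N0 marks N0=alive -> (alive,v1)
Op 10: N2 marks N1=alive -> (alive,v3)

Answer: N0=alive,1 N1=alive,0 N2=alive,0 N3=alive,0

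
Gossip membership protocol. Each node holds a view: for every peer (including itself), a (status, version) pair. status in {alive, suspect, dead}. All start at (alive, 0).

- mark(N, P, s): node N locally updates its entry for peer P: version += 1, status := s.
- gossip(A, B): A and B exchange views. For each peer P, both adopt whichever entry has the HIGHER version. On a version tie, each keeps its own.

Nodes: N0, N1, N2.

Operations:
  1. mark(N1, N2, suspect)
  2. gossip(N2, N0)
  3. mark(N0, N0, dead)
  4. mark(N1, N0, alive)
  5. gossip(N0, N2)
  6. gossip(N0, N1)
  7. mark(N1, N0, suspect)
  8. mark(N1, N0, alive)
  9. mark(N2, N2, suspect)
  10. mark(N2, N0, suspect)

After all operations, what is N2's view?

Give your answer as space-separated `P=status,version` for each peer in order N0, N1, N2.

Op 1: N1 marks N2=suspect -> (suspect,v1)
Op 2: gossip N2<->N0 -> N2.N0=(alive,v0) N2.N1=(alive,v0) N2.N2=(alive,v0) | N0.N0=(alive,v0) N0.N1=(alive,v0) N0.N2=(alive,v0)
Op 3: N0 marks N0=dead -> (dead,v1)
Op 4: N1 marks N0=alive -> (alive,v1)
Op 5: gossip N0<->N2 -> N0.N0=(dead,v1) N0.N1=(alive,v0) N0.N2=(alive,v0) | N2.N0=(dead,v1) N2.N1=(alive,v0) N2.N2=(alive,v0)
Op 6: gossip N0<->N1 -> N0.N0=(dead,v1) N0.N1=(alive,v0) N0.N2=(suspect,v1) | N1.N0=(alive,v1) N1.N1=(alive,v0) N1.N2=(suspect,v1)
Op 7: N1 marks N0=suspect -> (suspect,v2)
Op 8: N1 marks N0=alive -> (alive,v3)
Op 9: N2 marks N2=suspect -> (suspect,v1)
Op 10: N2 marks N0=suspect -> (suspect,v2)

Answer: N0=suspect,2 N1=alive,0 N2=suspect,1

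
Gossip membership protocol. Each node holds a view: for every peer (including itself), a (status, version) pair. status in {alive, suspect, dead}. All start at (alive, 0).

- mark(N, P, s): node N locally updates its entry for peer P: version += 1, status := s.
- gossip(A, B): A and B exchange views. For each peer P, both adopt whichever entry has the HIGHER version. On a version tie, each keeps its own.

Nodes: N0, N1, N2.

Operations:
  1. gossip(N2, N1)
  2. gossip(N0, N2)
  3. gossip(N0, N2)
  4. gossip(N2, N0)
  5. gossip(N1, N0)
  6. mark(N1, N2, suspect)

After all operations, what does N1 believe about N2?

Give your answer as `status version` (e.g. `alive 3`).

Answer: suspect 1

Derivation:
Op 1: gossip N2<->N1 -> N2.N0=(alive,v0) N2.N1=(alive,v0) N2.N2=(alive,v0) | N1.N0=(alive,v0) N1.N1=(alive,v0) N1.N2=(alive,v0)
Op 2: gossip N0<->N2 -> N0.N0=(alive,v0) N0.N1=(alive,v0) N0.N2=(alive,v0) | N2.N0=(alive,v0) N2.N1=(alive,v0) N2.N2=(alive,v0)
Op 3: gossip N0<->N2 -> N0.N0=(alive,v0) N0.N1=(alive,v0) N0.N2=(alive,v0) | N2.N0=(alive,v0) N2.N1=(alive,v0) N2.N2=(alive,v0)
Op 4: gossip N2<->N0 -> N2.N0=(alive,v0) N2.N1=(alive,v0) N2.N2=(alive,v0) | N0.N0=(alive,v0) N0.N1=(alive,v0) N0.N2=(alive,v0)
Op 5: gossip N1<->N0 -> N1.N0=(alive,v0) N1.N1=(alive,v0) N1.N2=(alive,v0) | N0.N0=(alive,v0) N0.N1=(alive,v0) N0.N2=(alive,v0)
Op 6: N1 marks N2=suspect -> (suspect,v1)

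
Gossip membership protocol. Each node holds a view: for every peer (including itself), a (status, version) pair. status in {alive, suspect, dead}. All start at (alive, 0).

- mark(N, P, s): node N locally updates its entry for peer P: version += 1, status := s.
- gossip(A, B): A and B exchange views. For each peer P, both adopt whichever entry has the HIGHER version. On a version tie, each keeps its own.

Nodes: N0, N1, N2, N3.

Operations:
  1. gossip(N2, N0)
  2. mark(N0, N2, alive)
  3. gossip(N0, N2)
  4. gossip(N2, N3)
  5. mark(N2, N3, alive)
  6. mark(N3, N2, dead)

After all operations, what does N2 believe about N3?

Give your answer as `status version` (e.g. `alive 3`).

Answer: alive 1

Derivation:
Op 1: gossip N2<->N0 -> N2.N0=(alive,v0) N2.N1=(alive,v0) N2.N2=(alive,v0) N2.N3=(alive,v0) | N0.N0=(alive,v0) N0.N1=(alive,v0) N0.N2=(alive,v0) N0.N3=(alive,v0)
Op 2: N0 marks N2=alive -> (alive,v1)
Op 3: gossip N0<->N2 -> N0.N0=(alive,v0) N0.N1=(alive,v0) N0.N2=(alive,v1) N0.N3=(alive,v0) | N2.N0=(alive,v0) N2.N1=(alive,v0) N2.N2=(alive,v1) N2.N3=(alive,v0)
Op 4: gossip N2<->N3 -> N2.N0=(alive,v0) N2.N1=(alive,v0) N2.N2=(alive,v1) N2.N3=(alive,v0) | N3.N0=(alive,v0) N3.N1=(alive,v0) N3.N2=(alive,v1) N3.N3=(alive,v0)
Op 5: N2 marks N3=alive -> (alive,v1)
Op 6: N3 marks N2=dead -> (dead,v2)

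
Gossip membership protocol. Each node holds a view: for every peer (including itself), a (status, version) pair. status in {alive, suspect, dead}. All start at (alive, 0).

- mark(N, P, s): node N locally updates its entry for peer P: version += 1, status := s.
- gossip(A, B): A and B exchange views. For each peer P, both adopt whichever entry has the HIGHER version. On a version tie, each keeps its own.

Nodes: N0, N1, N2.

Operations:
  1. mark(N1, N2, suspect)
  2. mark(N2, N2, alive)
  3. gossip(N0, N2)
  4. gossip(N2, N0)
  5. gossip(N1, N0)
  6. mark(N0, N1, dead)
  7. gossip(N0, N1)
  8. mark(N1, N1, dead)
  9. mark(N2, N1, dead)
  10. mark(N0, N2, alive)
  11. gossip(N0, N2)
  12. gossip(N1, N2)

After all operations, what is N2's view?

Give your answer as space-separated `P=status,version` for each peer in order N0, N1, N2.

Op 1: N1 marks N2=suspect -> (suspect,v1)
Op 2: N2 marks N2=alive -> (alive,v1)
Op 3: gossip N0<->N2 -> N0.N0=(alive,v0) N0.N1=(alive,v0) N0.N2=(alive,v1) | N2.N0=(alive,v0) N2.N1=(alive,v0) N2.N2=(alive,v1)
Op 4: gossip N2<->N0 -> N2.N0=(alive,v0) N2.N1=(alive,v0) N2.N2=(alive,v1) | N0.N0=(alive,v0) N0.N1=(alive,v0) N0.N2=(alive,v1)
Op 5: gossip N1<->N0 -> N1.N0=(alive,v0) N1.N1=(alive,v0) N1.N2=(suspect,v1) | N0.N0=(alive,v0) N0.N1=(alive,v0) N0.N2=(alive,v1)
Op 6: N0 marks N1=dead -> (dead,v1)
Op 7: gossip N0<->N1 -> N0.N0=(alive,v0) N0.N1=(dead,v1) N0.N2=(alive,v1) | N1.N0=(alive,v0) N1.N1=(dead,v1) N1.N2=(suspect,v1)
Op 8: N1 marks N1=dead -> (dead,v2)
Op 9: N2 marks N1=dead -> (dead,v1)
Op 10: N0 marks N2=alive -> (alive,v2)
Op 11: gossip N0<->N2 -> N0.N0=(alive,v0) N0.N1=(dead,v1) N0.N2=(alive,v2) | N2.N0=(alive,v0) N2.N1=(dead,v1) N2.N2=(alive,v2)
Op 12: gossip N1<->N2 -> N1.N0=(alive,v0) N1.N1=(dead,v2) N1.N2=(alive,v2) | N2.N0=(alive,v0) N2.N1=(dead,v2) N2.N2=(alive,v2)

Answer: N0=alive,0 N1=dead,2 N2=alive,2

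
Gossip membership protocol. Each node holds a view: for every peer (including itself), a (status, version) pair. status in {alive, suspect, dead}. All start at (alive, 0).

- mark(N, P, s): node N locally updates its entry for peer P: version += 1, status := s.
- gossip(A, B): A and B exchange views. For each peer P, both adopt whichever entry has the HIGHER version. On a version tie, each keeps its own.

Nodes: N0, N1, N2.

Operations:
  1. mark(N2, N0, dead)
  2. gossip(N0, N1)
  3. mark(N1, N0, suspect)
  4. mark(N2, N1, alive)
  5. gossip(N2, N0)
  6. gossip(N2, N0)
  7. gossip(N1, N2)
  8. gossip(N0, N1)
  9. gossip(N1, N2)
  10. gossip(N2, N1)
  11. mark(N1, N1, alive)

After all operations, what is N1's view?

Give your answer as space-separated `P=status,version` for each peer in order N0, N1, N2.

Op 1: N2 marks N0=dead -> (dead,v1)
Op 2: gossip N0<->N1 -> N0.N0=(alive,v0) N0.N1=(alive,v0) N0.N2=(alive,v0) | N1.N0=(alive,v0) N1.N1=(alive,v0) N1.N2=(alive,v0)
Op 3: N1 marks N0=suspect -> (suspect,v1)
Op 4: N2 marks N1=alive -> (alive,v1)
Op 5: gossip N2<->N0 -> N2.N0=(dead,v1) N2.N1=(alive,v1) N2.N2=(alive,v0) | N0.N0=(dead,v1) N0.N1=(alive,v1) N0.N2=(alive,v0)
Op 6: gossip N2<->N0 -> N2.N0=(dead,v1) N2.N1=(alive,v1) N2.N2=(alive,v0) | N0.N0=(dead,v1) N0.N1=(alive,v1) N0.N2=(alive,v0)
Op 7: gossip N1<->N2 -> N1.N0=(suspect,v1) N1.N1=(alive,v1) N1.N2=(alive,v0) | N2.N0=(dead,v1) N2.N1=(alive,v1) N2.N2=(alive,v0)
Op 8: gossip N0<->N1 -> N0.N0=(dead,v1) N0.N1=(alive,v1) N0.N2=(alive,v0) | N1.N0=(suspect,v1) N1.N1=(alive,v1) N1.N2=(alive,v0)
Op 9: gossip N1<->N2 -> N1.N0=(suspect,v1) N1.N1=(alive,v1) N1.N2=(alive,v0) | N2.N0=(dead,v1) N2.N1=(alive,v1) N2.N2=(alive,v0)
Op 10: gossip N2<->N1 -> N2.N0=(dead,v1) N2.N1=(alive,v1) N2.N2=(alive,v0) | N1.N0=(suspect,v1) N1.N1=(alive,v1) N1.N2=(alive,v0)
Op 11: N1 marks N1=alive -> (alive,v2)

Answer: N0=suspect,1 N1=alive,2 N2=alive,0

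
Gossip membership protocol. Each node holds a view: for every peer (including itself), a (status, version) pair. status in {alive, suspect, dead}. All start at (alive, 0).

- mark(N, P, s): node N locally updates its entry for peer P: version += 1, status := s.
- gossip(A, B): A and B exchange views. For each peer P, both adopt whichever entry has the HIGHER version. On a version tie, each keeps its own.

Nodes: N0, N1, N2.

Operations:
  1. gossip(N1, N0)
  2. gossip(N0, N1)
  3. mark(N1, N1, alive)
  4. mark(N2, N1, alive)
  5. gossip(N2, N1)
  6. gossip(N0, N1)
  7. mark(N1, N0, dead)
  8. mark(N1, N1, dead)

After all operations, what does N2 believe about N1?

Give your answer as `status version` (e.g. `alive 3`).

Op 1: gossip N1<->N0 -> N1.N0=(alive,v0) N1.N1=(alive,v0) N1.N2=(alive,v0) | N0.N0=(alive,v0) N0.N1=(alive,v0) N0.N2=(alive,v0)
Op 2: gossip N0<->N1 -> N0.N0=(alive,v0) N0.N1=(alive,v0) N0.N2=(alive,v0) | N1.N0=(alive,v0) N1.N1=(alive,v0) N1.N2=(alive,v0)
Op 3: N1 marks N1=alive -> (alive,v1)
Op 4: N2 marks N1=alive -> (alive,v1)
Op 5: gossip N2<->N1 -> N2.N0=(alive,v0) N2.N1=(alive,v1) N2.N2=(alive,v0) | N1.N0=(alive,v0) N1.N1=(alive,v1) N1.N2=(alive,v0)
Op 6: gossip N0<->N1 -> N0.N0=(alive,v0) N0.N1=(alive,v1) N0.N2=(alive,v0) | N1.N0=(alive,v0) N1.N1=(alive,v1) N1.N2=(alive,v0)
Op 7: N1 marks N0=dead -> (dead,v1)
Op 8: N1 marks N1=dead -> (dead,v2)

Answer: alive 1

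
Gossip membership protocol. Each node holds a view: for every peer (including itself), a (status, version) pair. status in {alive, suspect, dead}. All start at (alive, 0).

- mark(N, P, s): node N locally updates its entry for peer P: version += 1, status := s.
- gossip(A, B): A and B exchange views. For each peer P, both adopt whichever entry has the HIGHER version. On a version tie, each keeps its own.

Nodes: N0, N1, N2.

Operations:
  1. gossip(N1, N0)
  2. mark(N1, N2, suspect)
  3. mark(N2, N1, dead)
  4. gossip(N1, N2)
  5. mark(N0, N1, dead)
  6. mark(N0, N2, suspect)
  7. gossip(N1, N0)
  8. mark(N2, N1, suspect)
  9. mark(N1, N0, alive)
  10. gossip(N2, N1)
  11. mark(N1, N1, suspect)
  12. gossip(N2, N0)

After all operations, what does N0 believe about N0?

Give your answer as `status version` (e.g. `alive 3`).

Op 1: gossip N1<->N0 -> N1.N0=(alive,v0) N1.N1=(alive,v0) N1.N2=(alive,v0) | N0.N0=(alive,v0) N0.N1=(alive,v0) N0.N2=(alive,v0)
Op 2: N1 marks N2=suspect -> (suspect,v1)
Op 3: N2 marks N1=dead -> (dead,v1)
Op 4: gossip N1<->N2 -> N1.N0=(alive,v0) N1.N1=(dead,v1) N1.N2=(suspect,v1) | N2.N0=(alive,v0) N2.N1=(dead,v1) N2.N2=(suspect,v1)
Op 5: N0 marks N1=dead -> (dead,v1)
Op 6: N0 marks N2=suspect -> (suspect,v1)
Op 7: gossip N1<->N0 -> N1.N0=(alive,v0) N1.N1=(dead,v1) N1.N2=(suspect,v1) | N0.N0=(alive,v0) N0.N1=(dead,v1) N0.N2=(suspect,v1)
Op 8: N2 marks N1=suspect -> (suspect,v2)
Op 9: N1 marks N0=alive -> (alive,v1)
Op 10: gossip N2<->N1 -> N2.N0=(alive,v1) N2.N1=(suspect,v2) N2.N2=(suspect,v1) | N1.N0=(alive,v1) N1.N1=(suspect,v2) N1.N2=(suspect,v1)
Op 11: N1 marks N1=suspect -> (suspect,v3)
Op 12: gossip N2<->N0 -> N2.N0=(alive,v1) N2.N1=(suspect,v2) N2.N2=(suspect,v1) | N0.N0=(alive,v1) N0.N1=(suspect,v2) N0.N2=(suspect,v1)

Answer: alive 1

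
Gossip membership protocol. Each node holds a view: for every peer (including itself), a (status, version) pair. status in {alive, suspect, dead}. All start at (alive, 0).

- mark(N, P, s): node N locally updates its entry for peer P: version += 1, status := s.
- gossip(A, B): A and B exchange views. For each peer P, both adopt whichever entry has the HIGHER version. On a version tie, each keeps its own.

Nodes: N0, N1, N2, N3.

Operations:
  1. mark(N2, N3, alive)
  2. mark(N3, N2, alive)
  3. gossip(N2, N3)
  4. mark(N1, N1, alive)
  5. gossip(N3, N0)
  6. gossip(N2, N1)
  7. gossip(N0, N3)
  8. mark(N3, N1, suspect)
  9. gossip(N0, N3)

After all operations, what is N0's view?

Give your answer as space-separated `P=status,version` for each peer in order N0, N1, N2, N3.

Op 1: N2 marks N3=alive -> (alive,v1)
Op 2: N3 marks N2=alive -> (alive,v1)
Op 3: gossip N2<->N3 -> N2.N0=(alive,v0) N2.N1=(alive,v0) N2.N2=(alive,v1) N2.N3=(alive,v1) | N3.N0=(alive,v0) N3.N1=(alive,v0) N3.N2=(alive,v1) N3.N3=(alive,v1)
Op 4: N1 marks N1=alive -> (alive,v1)
Op 5: gossip N3<->N0 -> N3.N0=(alive,v0) N3.N1=(alive,v0) N3.N2=(alive,v1) N3.N3=(alive,v1) | N0.N0=(alive,v0) N0.N1=(alive,v0) N0.N2=(alive,v1) N0.N3=(alive,v1)
Op 6: gossip N2<->N1 -> N2.N0=(alive,v0) N2.N1=(alive,v1) N2.N2=(alive,v1) N2.N3=(alive,v1) | N1.N0=(alive,v0) N1.N1=(alive,v1) N1.N2=(alive,v1) N1.N3=(alive,v1)
Op 7: gossip N0<->N3 -> N0.N0=(alive,v0) N0.N1=(alive,v0) N0.N2=(alive,v1) N0.N3=(alive,v1) | N3.N0=(alive,v0) N3.N1=(alive,v0) N3.N2=(alive,v1) N3.N3=(alive,v1)
Op 8: N3 marks N1=suspect -> (suspect,v1)
Op 9: gossip N0<->N3 -> N0.N0=(alive,v0) N0.N1=(suspect,v1) N0.N2=(alive,v1) N0.N3=(alive,v1) | N3.N0=(alive,v0) N3.N1=(suspect,v1) N3.N2=(alive,v1) N3.N3=(alive,v1)

Answer: N0=alive,0 N1=suspect,1 N2=alive,1 N3=alive,1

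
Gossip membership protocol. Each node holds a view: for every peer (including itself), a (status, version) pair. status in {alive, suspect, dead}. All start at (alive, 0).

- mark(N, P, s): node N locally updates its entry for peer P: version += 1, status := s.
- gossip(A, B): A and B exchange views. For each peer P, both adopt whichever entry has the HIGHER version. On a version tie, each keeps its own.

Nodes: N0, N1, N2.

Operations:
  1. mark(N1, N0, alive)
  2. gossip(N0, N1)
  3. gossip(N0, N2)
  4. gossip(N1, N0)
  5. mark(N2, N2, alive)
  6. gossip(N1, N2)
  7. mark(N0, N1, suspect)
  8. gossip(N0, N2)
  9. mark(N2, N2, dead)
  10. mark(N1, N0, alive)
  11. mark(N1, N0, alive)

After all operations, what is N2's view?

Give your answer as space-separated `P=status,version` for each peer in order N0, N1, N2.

Op 1: N1 marks N0=alive -> (alive,v1)
Op 2: gossip N0<->N1 -> N0.N0=(alive,v1) N0.N1=(alive,v0) N0.N2=(alive,v0) | N1.N0=(alive,v1) N1.N1=(alive,v0) N1.N2=(alive,v0)
Op 3: gossip N0<->N2 -> N0.N0=(alive,v1) N0.N1=(alive,v0) N0.N2=(alive,v0) | N2.N0=(alive,v1) N2.N1=(alive,v0) N2.N2=(alive,v0)
Op 4: gossip N1<->N0 -> N1.N0=(alive,v1) N1.N1=(alive,v0) N1.N2=(alive,v0) | N0.N0=(alive,v1) N0.N1=(alive,v0) N0.N2=(alive,v0)
Op 5: N2 marks N2=alive -> (alive,v1)
Op 6: gossip N1<->N2 -> N1.N0=(alive,v1) N1.N1=(alive,v0) N1.N2=(alive,v1) | N2.N0=(alive,v1) N2.N1=(alive,v0) N2.N2=(alive,v1)
Op 7: N0 marks N1=suspect -> (suspect,v1)
Op 8: gossip N0<->N2 -> N0.N0=(alive,v1) N0.N1=(suspect,v1) N0.N2=(alive,v1) | N2.N0=(alive,v1) N2.N1=(suspect,v1) N2.N2=(alive,v1)
Op 9: N2 marks N2=dead -> (dead,v2)
Op 10: N1 marks N0=alive -> (alive,v2)
Op 11: N1 marks N0=alive -> (alive,v3)

Answer: N0=alive,1 N1=suspect,1 N2=dead,2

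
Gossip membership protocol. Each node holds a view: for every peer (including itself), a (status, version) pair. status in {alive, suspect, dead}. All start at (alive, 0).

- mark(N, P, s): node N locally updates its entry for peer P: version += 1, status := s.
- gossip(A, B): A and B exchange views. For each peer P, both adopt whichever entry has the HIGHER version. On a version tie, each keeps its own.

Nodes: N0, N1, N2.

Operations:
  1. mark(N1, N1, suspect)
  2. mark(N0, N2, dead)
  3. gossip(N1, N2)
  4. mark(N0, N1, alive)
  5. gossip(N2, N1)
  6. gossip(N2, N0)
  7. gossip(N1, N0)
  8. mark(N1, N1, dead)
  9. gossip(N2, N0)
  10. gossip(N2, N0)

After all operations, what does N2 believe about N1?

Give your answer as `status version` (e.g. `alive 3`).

Answer: suspect 1

Derivation:
Op 1: N1 marks N1=suspect -> (suspect,v1)
Op 2: N0 marks N2=dead -> (dead,v1)
Op 3: gossip N1<->N2 -> N1.N0=(alive,v0) N1.N1=(suspect,v1) N1.N2=(alive,v0) | N2.N0=(alive,v0) N2.N1=(suspect,v1) N2.N2=(alive,v0)
Op 4: N0 marks N1=alive -> (alive,v1)
Op 5: gossip N2<->N1 -> N2.N0=(alive,v0) N2.N1=(suspect,v1) N2.N2=(alive,v0) | N1.N0=(alive,v0) N1.N1=(suspect,v1) N1.N2=(alive,v0)
Op 6: gossip N2<->N0 -> N2.N0=(alive,v0) N2.N1=(suspect,v1) N2.N2=(dead,v1) | N0.N0=(alive,v0) N0.N1=(alive,v1) N0.N2=(dead,v1)
Op 7: gossip N1<->N0 -> N1.N0=(alive,v0) N1.N1=(suspect,v1) N1.N2=(dead,v1) | N0.N0=(alive,v0) N0.N1=(alive,v1) N0.N2=(dead,v1)
Op 8: N1 marks N1=dead -> (dead,v2)
Op 9: gossip N2<->N0 -> N2.N0=(alive,v0) N2.N1=(suspect,v1) N2.N2=(dead,v1) | N0.N0=(alive,v0) N0.N1=(alive,v1) N0.N2=(dead,v1)
Op 10: gossip N2<->N0 -> N2.N0=(alive,v0) N2.N1=(suspect,v1) N2.N2=(dead,v1) | N0.N0=(alive,v0) N0.N1=(alive,v1) N0.N2=(dead,v1)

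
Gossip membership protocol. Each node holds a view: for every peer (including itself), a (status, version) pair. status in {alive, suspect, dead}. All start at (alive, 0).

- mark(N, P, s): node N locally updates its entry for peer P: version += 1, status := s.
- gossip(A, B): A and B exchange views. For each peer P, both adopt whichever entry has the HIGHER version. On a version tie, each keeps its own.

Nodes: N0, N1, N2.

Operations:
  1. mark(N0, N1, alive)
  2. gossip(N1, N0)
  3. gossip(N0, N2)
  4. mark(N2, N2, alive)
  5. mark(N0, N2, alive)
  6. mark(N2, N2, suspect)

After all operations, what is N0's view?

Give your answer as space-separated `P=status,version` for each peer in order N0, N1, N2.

Op 1: N0 marks N1=alive -> (alive,v1)
Op 2: gossip N1<->N0 -> N1.N0=(alive,v0) N1.N1=(alive,v1) N1.N2=(alive,v0) | N0.N0=(alive,v0) N0.N1=(alive,v1) N0.N2=(alive,v0)
Op 3: gossip N0<->N2 -> N0.N0=(alive,v0) N0.N1=(alive,v1) N0.N2=(alive,v0) | N2.N0=(alive,v0) N2.N1=(alive,v1) N2.N2=(alive,v0)
Op 4: N2 marks N2=alive -> (alive,v1)
Op 5: N0 marks N2=alive -> (alive,v1)
Op 6: N2 marks N2=suspect -> (suspect,v2)

Answer: N0=alive,0 N1=alive,1 N2=alive,1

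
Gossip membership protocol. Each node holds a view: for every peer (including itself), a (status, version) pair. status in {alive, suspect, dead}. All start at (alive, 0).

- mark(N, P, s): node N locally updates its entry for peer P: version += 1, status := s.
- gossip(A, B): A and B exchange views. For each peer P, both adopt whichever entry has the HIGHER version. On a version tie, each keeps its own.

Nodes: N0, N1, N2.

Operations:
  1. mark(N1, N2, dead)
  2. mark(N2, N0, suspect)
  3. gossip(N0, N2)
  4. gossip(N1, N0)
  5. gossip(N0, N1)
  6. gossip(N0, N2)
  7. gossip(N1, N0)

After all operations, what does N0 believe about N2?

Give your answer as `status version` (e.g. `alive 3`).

Op 1: N1 marks N2=dead -> (dead,v1)
Op 2: N2 marks N0=suspect -> (suspect,v1)
Op 3: gossip N0<->N2 -> N0.N0=(suspect,v1) N0.N1=(alive,v0) N0.N2=(alive,v0) | N2.N0=(suspect,v1) N2.N1=(alive,v0) N2.N2=(alive,v0)
Op 4: gossip N1<->N0 -> N1.N0=(suspect,v1) N1.N1=(alive,v0) N1.N2=(dead,v1) | N0.N0=(suspect,v1) N0.N1=(alive,v0) N0.N2=(dead,v1)
Op 5: gossip N0<->N1 -> N0.N0=(suspect,v1) N0.N1=(alive,v0) N0.N2=(dead,v1) | N1.N0=(suspect,v1) N1.N1=(alive,v0) N1.N2=(dead,v1)
Op 6: gossip N0<->N2 -> N0.N0=(suspect,v1) N0.N1=(alive,v0) N0.N2=(dead,v1) | N2.N0=(suspect,v1) N2.N1=(alive,v0) N2.N2=(dead,v1)
Op 7: gossip N1<->N0 -> N1.N0=(suspect,v1) N1.N1=(alive,v0) N1.N2=(dead,v1) | N0.N0=(suspect,v1) N0.N1=(alive,v0) N0.N2=(dead,v1)

Answer: dead 1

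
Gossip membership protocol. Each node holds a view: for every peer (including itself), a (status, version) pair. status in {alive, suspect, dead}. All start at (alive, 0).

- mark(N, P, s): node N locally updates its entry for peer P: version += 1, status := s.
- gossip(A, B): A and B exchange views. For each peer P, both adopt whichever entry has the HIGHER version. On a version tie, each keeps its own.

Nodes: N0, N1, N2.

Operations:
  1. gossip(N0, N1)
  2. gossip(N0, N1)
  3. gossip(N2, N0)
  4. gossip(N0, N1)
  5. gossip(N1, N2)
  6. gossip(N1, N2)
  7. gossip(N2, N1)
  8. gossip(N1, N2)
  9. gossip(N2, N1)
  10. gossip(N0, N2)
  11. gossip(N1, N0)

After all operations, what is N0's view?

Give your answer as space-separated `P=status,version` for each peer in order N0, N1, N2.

Op 1: gossip N0<->N1 -> N0.N0=(alive,v0) N0.N1=(alive,v0) N0.N2=(alive,v0) | N1.N0=(alive,v0) N1.N1=(alive,v0) N1.N2=(alive,v0)
Op 2: gossip N0<->N1 -> N0.N0=(alive,v0) N0.N1=(alive,v0) N0.N2=(alive,v0) | N1.N0=(alive,v0) N1.N1=(alive,v0) N1.N2=(alive,v0)
Op 3: gossip N2<->N0 -> N2.N0=(alive,v0) N2.N1=(alive,v0) N2.N2=(alive,v0) | N0.N0=(alive,v0) N0.N1=(alive,v0) N0.N2=(alive,v0)
Op 4: gossip N0<->N1 -> N0.N0=(alive,v0) N0.N1=(alive,v0) N0.N2=(alive,v0) | N1.N0=(alive,v0) N1.N1=(alive,v0) N1.N2=(alive,v0)
Op 5: gossip N1<->N2 -> N1.N0=(alive,v0) N1.N1=(alive,v0) N1.N2=(alive,v0) | N2.N0=(alive,v0) N2.N1=(alive,v0) N2.N2=(alive,v0)
Op 6: gossip N1<->N2 -> N1.N0=(alive,v0) N1.N1=(alive,v0) N1.N2=(alive,v0) | N2.N0=(alive,v0) N2.N1=(alive,v0) N2.N2=(alive,v0)
Op 7: gossip N2<->N1 -> N2.N0=(alive,v0) N2.N1=(alive,v0) N2.N2=(alive,v0) | N1.N0=(alive,v0) N1.N1=(alive,v0) N1.N2=(alive,v0)
Op 8: gossip N1<->N2 -> N1.N0=(alive,v0) N1.N1=(alive,v0) N1.N2=(alive,v0) | N2.N0=(alive,v0) N2.N1=(alive,v0) N2.N2=(alive,v0)
Op 9: gossip N2<->N1 -> N2.N0=(alive,v0) N2.N1=(alive,v0) N2.N2=(alive,v0) | N1.N0=(alive,v0) N1.N1=(alive,v0) N1.N2=(alive,v0)
Op 10: gossip N0<->N2 -> N0.N0=(alive,v0) N0.N1=(alive,v0) N0.N2=(alive,v0) | N2.N0=(alive,v0) N2.N1=(alive,v0) N2.N2=(alive,v0)
Op 11: gossip N1<->N0 -> N1.N0=(alive,v0) N1.N1=(alive,v0) N1.N2=(alive,v0) | N0.N0=(alive,v0) N0.N1=(alive,v0) N0.N2=(alive,v0)

Answer: N0=alive,0 N1=alive,0 N2=alive,0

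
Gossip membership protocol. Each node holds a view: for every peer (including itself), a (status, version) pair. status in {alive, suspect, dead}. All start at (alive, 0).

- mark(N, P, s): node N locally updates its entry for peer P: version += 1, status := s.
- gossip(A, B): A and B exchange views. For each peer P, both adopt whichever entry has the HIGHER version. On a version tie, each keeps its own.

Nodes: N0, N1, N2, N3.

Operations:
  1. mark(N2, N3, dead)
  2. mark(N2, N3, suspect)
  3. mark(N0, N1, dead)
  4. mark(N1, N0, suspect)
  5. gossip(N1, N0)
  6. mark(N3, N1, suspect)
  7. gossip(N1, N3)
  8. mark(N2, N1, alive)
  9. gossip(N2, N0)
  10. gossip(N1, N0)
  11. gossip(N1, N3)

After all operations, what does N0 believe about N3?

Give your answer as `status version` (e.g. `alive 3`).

Answer: suspect 2

Derivation:
Op 1: N2 marks N3=dead -> (dead,v1)
Op 2: N2 marks N3=suspect -> (suspect,v2)
Op 3: N0 marks N1=dead -> (dead,v1)
Op 4: N1 marks N0=suspect -> (suspect,v1)
Op 5: gossip N1<->N0 -> N1.N0=(suspect,v1) N1.N1=(dead,v1) N1.N2=(alive,v0) N1.N3=(alive,v0) | N0.N0=(suspect,v1) N0.N1=(dead,v1) N0.N2=(alive,v0) N0.N3=(alive,v0)
Op 6: N3 marks N1=suspect -> (suspect,v1)
Op 7: gossip N1<->N3 -> N1.N0=(suspect,v1) N1.N1=(dead,v1) N1.N2=(alive,v0) N1.N3=(alive,v0) | N3.N0=(suspect,v1) N3.N1=(suspect,v1) N3.N2=(alive,v0) N3.N3=(alive,v0)
Op 8: N2 marks N1=alive -> (alive,v1)
Op 9: gossip N2<->N0 -> N2.N0=(suspect,v1) N2.N1=(alive,v1) N2.N2=(alive,v0) N2.N3=(suspect,v2) | N0.N0=(suspect,v1) N0.N1=(dead,v1) N0.N2=(alive,v0) N0.N3=(suspect,v2)
Op 10: gossip N1<->N0 -> N1.N0=(suspect,v1) N1.N1=(dead,v1) N1.N2=(alive,v0) N1.N3=(suspect,v2) | N0.N0=(suspect,v1) N0.N1=(dead,v1) N0.N2=(alive,v0) N0.N3=(suspect,v2)
Op 11: gossip N1<->N3 -> N1.N0=(suspect,v1) N1.N1=(dead,v1) N1.N2=(alive,v0) N1.N3=(suspect,v2) | N3.N0=(suspect,v1) N3.N1=(suspect,v1) N3.N2=(alive,v0) N3.N3=(suspect,v2)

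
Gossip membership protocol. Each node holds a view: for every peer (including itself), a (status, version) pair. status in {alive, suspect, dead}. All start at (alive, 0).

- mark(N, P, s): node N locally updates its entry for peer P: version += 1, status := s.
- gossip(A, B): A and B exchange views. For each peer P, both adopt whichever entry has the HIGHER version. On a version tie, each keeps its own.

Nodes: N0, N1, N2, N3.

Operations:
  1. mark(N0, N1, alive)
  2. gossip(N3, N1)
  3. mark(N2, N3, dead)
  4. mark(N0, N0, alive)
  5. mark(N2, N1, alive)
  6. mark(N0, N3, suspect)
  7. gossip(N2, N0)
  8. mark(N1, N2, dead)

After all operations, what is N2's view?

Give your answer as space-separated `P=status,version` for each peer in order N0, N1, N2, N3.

Answer: N0=alive,1 N1=alive,1 N2=alive,0 N3=dead,1

Derivation:
Op 1: N0 marks N1=alive -> (alive,v1)
Op 2: gossip N3<->N1 -> N3.N0=(alive,v0) N3.N1=(alive,v0) N3.N2=(alive,v0) N3.N3=(alive,v0) | N1.N0=(alive,v0) N1.N1=(alive,v0) N1.N2=(alive,v0) N1.N3=(alive,v0)
Op 3: N2 marks N3=dead -> (dead,v1)
Op 4: N0 marks N0=alive -> (alive,v1)
Op 5: N2 marks N1=alive -> (alive,v1)
Op 6: N0 marks N3=suspect -> (suspect,v1)
Op 7: gossip N2<->N0 -> N2.N0=(alive,v1) N2.N1=(alive,v1) N2.N2=(alive,v0) N2.N3=(dead,v1) | N0.N0=(alive,v1) N0.N1=(alive,v1) N0.N2=(alive,v0) N0.N3=(suspect,v1)
Op 8: N1 marks N2=dead -> (dead,v1)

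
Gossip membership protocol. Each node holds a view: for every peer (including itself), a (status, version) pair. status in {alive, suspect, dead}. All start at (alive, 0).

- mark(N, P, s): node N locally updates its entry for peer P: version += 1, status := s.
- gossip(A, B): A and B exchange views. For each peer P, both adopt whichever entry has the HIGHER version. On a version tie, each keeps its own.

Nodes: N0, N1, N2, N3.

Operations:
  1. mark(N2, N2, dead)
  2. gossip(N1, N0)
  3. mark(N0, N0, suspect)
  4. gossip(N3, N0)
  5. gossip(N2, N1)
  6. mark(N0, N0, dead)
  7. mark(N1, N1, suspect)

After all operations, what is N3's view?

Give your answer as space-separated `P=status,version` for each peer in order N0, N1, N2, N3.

Op 1: N2 marks N2=dead -> (dead,v1)
Op 2: gossip N1<->N0 -> N1.N0=(alive,v0) N1.N1=(alive,v0) N1.N2=(alive,v0) N1.N3=(alive,v0) | N0.N0=(alive,v0) N0.N1=(alive,v0) N0.N2=(alive,v0) N0.N3=(alive,v0)
Op 3: N0 marks N0=suspect -> (suspect,v1)
Op 4: gossip N3<->N0 -> N3.N0=(suspect,v1) N3.N1=(alive,v0) N3.N2=(alive,v0) N3.N3=(alive,v0) | N0.N0=(suspect,v1) N0.N1=(alive,v0) N0.N2=(alive,v0) N0.N3=(alive,v0)
Op 5: gossip N2<->N1 -> N2.N0=(alive,v0) N2.N1=(alive,v0) N2.N2=(dead,v1) N2.N3=(alive,v0) | N1.N0=(alive,v0) N1.N1=(alive,v0) N1.N2=(dead,v1) N1.N3=(alive,v0)
Op 6: N0 marks N0=dead -> (dead,v2)
Op 7: N1 marks N1=suspect -> (suspect,v1)

Answer: N0=suspect,1 N1=alive,0 N2=alive,0 N3=alive,0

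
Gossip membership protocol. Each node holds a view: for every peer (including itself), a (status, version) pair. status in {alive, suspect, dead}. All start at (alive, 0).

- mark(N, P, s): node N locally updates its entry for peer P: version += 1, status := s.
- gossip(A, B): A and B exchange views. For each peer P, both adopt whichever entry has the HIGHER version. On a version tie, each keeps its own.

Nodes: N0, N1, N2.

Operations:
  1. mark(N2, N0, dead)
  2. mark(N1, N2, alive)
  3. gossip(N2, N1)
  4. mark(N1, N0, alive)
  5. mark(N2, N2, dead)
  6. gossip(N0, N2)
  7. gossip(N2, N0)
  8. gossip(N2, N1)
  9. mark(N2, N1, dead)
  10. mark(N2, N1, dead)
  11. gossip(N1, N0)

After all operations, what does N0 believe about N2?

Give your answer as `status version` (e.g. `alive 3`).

Answer: dead 2

Derivation:
Op 1: N2 marks N0=dead -> (dead,v1)
Op 2: N1 marks N2=alive -> (alive,v1)
Op 3: gossip N2<->N1 -> N2.N0=(dead,v1) N2.N1=(alive,v0) N2.N2=(alive,v1) | N1.N0=(dead,v1) N1.N1=(alive,v0) N1.N2=(alive,v1)
Op 4: N1 marks N0=alive -> (alive,v2)
Op 5: N2 marks N2=dead -> (dead,v2)
Op 6: gossip N0<->N2 -> N0.N0=(dead,v1) N0.N1=(alive,v0) N0.N2=(dead,v2) | N2.N0=(dead,v1) N2.N1=(alive,v0) N2.N2=(dead,v2)
Op 7: gossip N2<->N0 -> N2.N0=(dead,v1) N2.N1=(alive,v0) N2.N2=(dead,v2) | N0.N0=(dead,v1) N0.N1=(alive,v0) N0.N2=(dead,v2)
Op 8: gossip N2<->N1 -> N2.N0=(alive,v2) N2.N1=(alive,v0) N2.N2=(dead,v2) | N1.N0=(alive,v2) N1.N1=(alive,v0) N1.N2=(dead,v2)
Op 9: N2 marks N1=dead -> (dead,v1)
Op 10: N2 marks N1=dead -> (dead,v2)
Op 11: gossip N1<->N0 -> N1.N0=(alive,v2) N1.N1=(alive,v0) N1.N2=(dead,v2) | N0.N0=(alive,v2) N0.N1=(alive,v0) N0.N2=(dead,v2)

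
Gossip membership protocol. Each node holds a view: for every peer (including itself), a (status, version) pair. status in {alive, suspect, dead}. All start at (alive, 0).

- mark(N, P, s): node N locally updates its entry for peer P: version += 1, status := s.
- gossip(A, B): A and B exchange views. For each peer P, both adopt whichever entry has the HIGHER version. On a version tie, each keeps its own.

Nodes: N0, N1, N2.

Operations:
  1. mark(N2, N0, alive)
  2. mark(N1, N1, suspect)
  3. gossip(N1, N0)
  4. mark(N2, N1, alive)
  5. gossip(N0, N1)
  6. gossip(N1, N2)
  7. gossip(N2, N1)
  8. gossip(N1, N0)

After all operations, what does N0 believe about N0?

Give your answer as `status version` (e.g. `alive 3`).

Op 1: N2 marks N0=alive -> (alive,v1)
Op 2: N1 marks N1=suspect -> (suspect,v1)
Op 3: gossip N1<->N0 -> N1.N0=(alive,v0) N1.N1=(suspect,v1) N1.N2=(alive,v0) | N0.N0=(alive,v0) N0.N1=(suspect,v1) N0.N2=(alive,v0)
Op 4: N2 marks N1=alive -> (alive,v1)
Op 5: gossip N0<->N1 -> N0.N0=(alive,v0) N0.N1=(suspect,v1) N0.N2=(alive,v0) | N1.N0=(alive,v0) N1.N1=(suspect,v1) N1.N2=(alive,v0)
Op 6: gossip N1<->N2 -> N1.N0=(alive,v1) N1.N1=(suspect,v1) N1.N2=(alive,v0) | N2.N0=(alive,v1) N2.N1=(alive,v1) N2.N2=(alive,v0)
Op 7: gossip N2<->N1 -> N2.N0=(alive,v1) N2.N1=(alive,v1) N2.N2=(alive,v0) | N1.N0=(alive,v1) N1.N1=(suspect,v1) N1.N2=(alive,v0)
Op 8: gossip N1<->N0 -> N1.N0=(alive,v1) N1.N1=(suspect,v1) N1.N2=(alive,v0) | N0.N0=(alive,v1) N0.N1=(suspect,v1) N0.N2=(alive,v0)

Answer: alive 1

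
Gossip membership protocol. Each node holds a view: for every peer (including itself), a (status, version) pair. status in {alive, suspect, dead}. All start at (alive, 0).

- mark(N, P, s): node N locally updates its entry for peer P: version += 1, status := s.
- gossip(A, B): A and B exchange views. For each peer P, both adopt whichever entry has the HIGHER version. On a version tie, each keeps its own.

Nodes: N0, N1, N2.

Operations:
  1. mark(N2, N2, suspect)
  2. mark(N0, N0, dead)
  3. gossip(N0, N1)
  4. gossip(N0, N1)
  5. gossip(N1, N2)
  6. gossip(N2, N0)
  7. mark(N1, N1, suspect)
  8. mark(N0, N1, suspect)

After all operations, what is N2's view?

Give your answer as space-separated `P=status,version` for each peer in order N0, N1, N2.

Op 1: N2 marks N2=suspect -> (suspect,v1)
Op 2: N0 marks N0=dead -> (dead,v1)
Op 3: gossip N0<->N1 -> N0.N0=(dead,v1) N0.N1=(alive,v0) N0.N2=(alive,v0) | N1.N0=(dead,v1) N1.N1=(alive,v0) N1.N2=(alive,v0)
Op 4: gossip N0<->N1 -> N0.N0=(dead,v1) N0.N1=(alive,v0) N0.N2=(alive,v0) | N1.N0=(dead,v1) N1.N1=(alive,v0) N1.N2=(alive,v0)
Op 5: gossip N1<->N2 -> N1.N0=(dead,v1) N1.N1=(alive,v0) N1.N2=(suspect,v1) | N2.N0=(dead,v1) N2.N1=(alive,v0) N2.N2=(suspect,v1)
Op 6: gossip N2<->N0 -> N2.N0=(dead,v1) N2.N1=(alive,v0) N2.N2=(suspect,v1) | N0.N0=(dead,v1) N0.N1=(alive,v0) N0.N2=(suspect,v1)
Op 7: N1 marks N1=suspect -> (suspect,v1)
Op 8: N0 marks N1=suspect -> (suspect,v1)

Answer: N0=dead,1 N1=alive,0 N2=suspect,1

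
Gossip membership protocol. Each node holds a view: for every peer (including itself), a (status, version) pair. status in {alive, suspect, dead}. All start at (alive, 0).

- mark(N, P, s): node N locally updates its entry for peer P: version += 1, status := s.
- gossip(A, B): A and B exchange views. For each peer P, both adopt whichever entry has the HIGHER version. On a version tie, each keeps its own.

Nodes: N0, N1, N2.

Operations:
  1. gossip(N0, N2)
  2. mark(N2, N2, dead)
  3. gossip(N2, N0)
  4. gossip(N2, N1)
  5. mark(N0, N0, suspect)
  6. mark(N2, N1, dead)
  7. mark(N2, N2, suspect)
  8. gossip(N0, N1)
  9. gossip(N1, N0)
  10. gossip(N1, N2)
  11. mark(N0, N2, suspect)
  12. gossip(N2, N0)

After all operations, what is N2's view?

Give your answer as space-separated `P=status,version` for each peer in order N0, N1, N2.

Answer: N0=suspect,1 N1=dead,1 N2=suspect,2

Derivation:
Op 1: gossip N0<->N2 -> N0.N0=(alive,v0) N0.N1=(alive,v0) N0.N2=(alive,v0) | N2.N0=(alive,v0) N2.N1=(alive,v0) N2.N2=(alive,v0)
Op 2: N2 marks N2=dead -> (dead,v1)
Op 3: gossip N2<->N0 -> N2.N0=(alive,v0) N2.N1=(alive,v0) N2.N2=(dead,v1) | N0.N0=(alive,v0) N0.N1=(alive,v0) N0.N2=(dead,v1)
Op 4: gossip N2<->N1 -> N2.N0=(alive,v0) N2.N1=(alive,v0) N2.N2=(dead,v1) | N1.N0=(alive,v0) N1.N1=(alive,v0) N1.N2=(dead,v1)
Op 5: N0 marks N0=suspect -> (suspect,v1)
Op 6: N2 marks N1=dead -> (dead,v1)
Op 7: N2 marks N2=suspect -> (suspect,v2)
Op 8: gossip N0<->N1 -> N0.N0=(suspect,v1) N0.N1=(alive,v0) N0.N2=(dead,v1) | N1.N0=(suspect,v1) N1.N1=(alive,v0) N1.N2=(dead,v1)
Op 9: gossip N1<->N0 -> N1.N0=(suspect,v1) N1.N1=(alive,v0) N1.N2=(dead,v1) | N0.N0=(suspect,v1) N0.N1=(alive,v0) N0.N2=(dead,v1)
Op 10: gossip N1<->N2 -> N1.N0=(suspect,v1) N1.N1=(dead,v1) N1.N2=(suspect,v2) | N2.N0=(suspect,v1) N2.N1=(dead,v1) N2.N2=(suspect,v2)
Op 11: N0 marks N2=suspect -> (suspect,v2)
Op 12: gossip N2<->N0 -> N2.N0=(suspect,v1) N2.N1=(dead,v1) N2.N2=(suspect,v2) | N0.N0=(suspect,v1) N0.N1=(dead,v1) N0.N2=(suspect,v2)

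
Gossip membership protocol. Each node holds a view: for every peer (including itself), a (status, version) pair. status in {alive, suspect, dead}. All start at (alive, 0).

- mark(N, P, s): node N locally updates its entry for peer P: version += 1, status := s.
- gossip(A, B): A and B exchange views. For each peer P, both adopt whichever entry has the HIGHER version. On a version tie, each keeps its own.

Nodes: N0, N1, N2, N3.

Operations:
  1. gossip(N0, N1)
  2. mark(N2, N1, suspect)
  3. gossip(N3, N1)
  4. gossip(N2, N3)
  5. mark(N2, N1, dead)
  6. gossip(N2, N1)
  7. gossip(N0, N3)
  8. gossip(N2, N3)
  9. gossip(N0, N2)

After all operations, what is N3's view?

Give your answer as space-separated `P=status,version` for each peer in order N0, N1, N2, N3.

Op 1: gossip N0<->N1 -> N0.N0=(alive,v0) N0.N1=(alive,v0) N0.N2=(alive,v0) N0.N3=(alive,v0) | N1.N0=(alive,v0) N1.N1=(alive,v0) N1.N2=(alive,v0) N1.N3=(alive,v0)
Op 2: N2 marks N1=suspect -> (suspect,v1)
Op 3: gossip N3<->N1 -> N3.N0=(alive,v0) N3.N1=(alive,v0) N3.N2=(alive,v0) N3.N3=(alive,v0) | N1.N0=(alive,v0) N1.N1=(alive,v0) N1.N2=(alive,v0) N1.N3=(alive,v0)
Op 4: gossip N2<->N3 -> N2.N0=(alive,v0) N2.N1=(suspect,v1) N2.N2=(alive,v0) N2.N3=(alive,v0) | N3.N0=(alive,v0) N3.N1=(suspect,v1) N3.N2=(alive,v0) N3.N3=(alive,v0)
Op 5: N2 marks N1=dead -> (dead,v2)
Op 6: gossip N2<->N1 -> N2.N0=(alive,v0) N2.N1=(dead,v2) N2.N2=(alive,v0) N2.N3=(alive,v0) | N1.N0=(alive,v0) N1.N1=(dead,v2) N1.N2=(alive,v0) N1.N3=(alive,v0)
Op 7: gossip N0<->N3 -> N0.N0=(alive,v0) N0.N1=(suspect,v1) N0.N2=(alive,v0) N0.N3=(alive,v0) | N3.N0=(alive,v0) N3.N1=(suspect,v1) N3.N2=(alive,v0) N3.N3=(alive,v0)
Op 8: gossip N2<->N3 -> N2.N0=(alive,v0) N2.N1=(dead,v2) N2.N2=(alive,v0) N2.N3=(alive,v0) | N3.N0=(alive,v0) N3.N1=(dead,v2) N3.N2=(alive,v0) N3.N3=(alive,v0)
Op 9: gossip N0<->N2 -> N0.N0=(alive,v0) N0.N1=(dead,v2) N0.N2=(alive,v0) N0.N3=(alive,v0) | N2.N0=(alive,v0) N2.N1=(dead,v2) N2.N2=(alive,v0) N2.N3=(alive,v0)

Answer: N0=alive,0 N1=dead,2 N2=alive,0 N3=alive,0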